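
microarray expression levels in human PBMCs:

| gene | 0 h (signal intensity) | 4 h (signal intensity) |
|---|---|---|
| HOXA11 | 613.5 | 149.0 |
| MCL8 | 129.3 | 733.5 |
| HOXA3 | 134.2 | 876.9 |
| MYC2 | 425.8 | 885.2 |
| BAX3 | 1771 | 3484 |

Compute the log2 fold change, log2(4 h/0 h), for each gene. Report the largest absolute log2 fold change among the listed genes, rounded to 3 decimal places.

log2(149.0/613.5) = -2.042  (HOXA11)
log2(733.5/129.3) = 2.504  (MCL8)
log2(876.9/134.2) = 2.708  (HOXA3)
log2(885.2/425.8) = 1.056  (MYC2)
log2(3484/1771) = 0.976  (BAX3)
The largest magnitude belongs to HOXA3.

2.708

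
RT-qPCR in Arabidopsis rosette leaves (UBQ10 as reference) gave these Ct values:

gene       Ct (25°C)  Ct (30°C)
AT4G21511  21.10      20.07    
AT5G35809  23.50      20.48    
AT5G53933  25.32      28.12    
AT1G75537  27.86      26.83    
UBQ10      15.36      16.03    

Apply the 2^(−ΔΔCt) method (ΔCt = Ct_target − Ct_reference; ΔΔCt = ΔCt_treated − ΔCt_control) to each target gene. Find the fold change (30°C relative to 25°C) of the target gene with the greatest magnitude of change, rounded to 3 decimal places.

12.906

AT4G21511: ΔΔCt = (20.07−16.03) − (21.10−15.36) = 4.04 − 5.74 = -1.70; fold change = 2^1.70 = 3.249
AT5G35809: ΔΔCt = (20.48−16.03) − (23.50−15.36) = 4.45 − 8.14 = -3.69; fold change = 2^3.69 = 12.906
AT5G53933: ΔΔCt = (28.12−16.03) − (25.32−15.36) = 12.09 − 9.96 = 2.13; fold change = 2^-2.13 = 0.228
AT1G75537: ΔΔCt = (26.83−16.03) − (27.86−15.36) = 10.80 − 12.50 = -1.70; fold change = 2^1.70 = 3.249
AT5G35809 has the largest |ΔΔCt| = 3.69.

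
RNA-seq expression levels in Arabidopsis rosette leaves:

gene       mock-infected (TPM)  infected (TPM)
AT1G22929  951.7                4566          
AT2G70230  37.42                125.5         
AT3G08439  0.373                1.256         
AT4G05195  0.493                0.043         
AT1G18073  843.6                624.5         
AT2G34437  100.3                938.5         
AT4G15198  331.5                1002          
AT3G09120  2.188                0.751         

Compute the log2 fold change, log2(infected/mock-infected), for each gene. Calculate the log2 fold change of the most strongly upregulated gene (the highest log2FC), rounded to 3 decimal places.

3.226

log2(4566/951.7) = 2.262  (AT1G22929)
log2(125.5/37.42) = 1.746  (AT2G70230)
log2(1.256/0.373) = 1.752  (AT3G08439)
log2(0.043/0.493) = -3.519  (AT4G05195)
log2(624.5/843.6) = -0.434  (AT1G18073)
log2(938.5/100.3) = 3.226  (AT2G34437)
log2(1002/331.5) = 1.596  (AT4G15198)
log2(0.751/2.188) = -1.543  (AT3G09120)
AT2G34437 is most strongly upregulated.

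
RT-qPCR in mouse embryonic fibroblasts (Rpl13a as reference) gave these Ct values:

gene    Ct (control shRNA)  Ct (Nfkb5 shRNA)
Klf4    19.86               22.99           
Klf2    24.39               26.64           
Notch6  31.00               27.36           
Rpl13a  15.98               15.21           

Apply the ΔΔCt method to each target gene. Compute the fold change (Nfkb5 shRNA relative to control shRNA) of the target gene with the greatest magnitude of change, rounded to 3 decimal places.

0.067

Klf4: ΔΔCt = (22.99−15.21) − (19.86−15.98) = 7.78 − 3.88 = 3.90; fold change = 2^-3.90 = 0.067
Klf2: ΔΔCt = (26.64−15.21) − (24.39−15.98) = 11.43 − 8.41 = 3.02; fold change = 2^-3.02 = 0.123
Notch6: ΔΔCt = (27.36−15.21) − (31.00−15.98) = 12.15 − 15.02 = -2.87; fold change = 2^2.87 = 7.311
Klf4 has the largest |ΔΔCt| = 3.90.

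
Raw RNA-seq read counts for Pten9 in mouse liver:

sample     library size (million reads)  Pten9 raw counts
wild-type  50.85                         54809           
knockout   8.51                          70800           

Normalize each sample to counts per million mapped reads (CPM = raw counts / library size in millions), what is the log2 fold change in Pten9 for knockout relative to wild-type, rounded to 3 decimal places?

2.948

CPM(wild-type) = 54809 / 50.85 = 1077.8564
CPM(knockout) = 70800 / 8.51 = 8319.6240
Fold change = 8319.6240 / 1077.8564 = 7.71868
log2(7.71868) = 2.9484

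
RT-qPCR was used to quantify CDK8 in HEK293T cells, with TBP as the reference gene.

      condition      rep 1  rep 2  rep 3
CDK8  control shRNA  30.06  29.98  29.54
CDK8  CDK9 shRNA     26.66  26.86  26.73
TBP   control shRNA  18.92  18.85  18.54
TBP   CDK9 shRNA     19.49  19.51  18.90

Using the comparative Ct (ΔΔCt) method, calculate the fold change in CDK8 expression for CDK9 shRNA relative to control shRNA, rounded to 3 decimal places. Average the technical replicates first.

12.467

Mean Ct: CDK8 control shRNA 29.860; CDK8 CDK9 shRNA 26.750; TBP control shRNA 18.770; TBP CDK9 shRNA 19.300
ΔCt(control shRNA) = 29.860 − 18.770 = 11.090
ΔCt(CDK9 shRNA) = 26.750 − 19.300 = 7.450
ΔΔCt = 7.450 − 11.090 = -3.640
Fold change = 2^(−(-3.640)) = 2^3.640 = 12.4666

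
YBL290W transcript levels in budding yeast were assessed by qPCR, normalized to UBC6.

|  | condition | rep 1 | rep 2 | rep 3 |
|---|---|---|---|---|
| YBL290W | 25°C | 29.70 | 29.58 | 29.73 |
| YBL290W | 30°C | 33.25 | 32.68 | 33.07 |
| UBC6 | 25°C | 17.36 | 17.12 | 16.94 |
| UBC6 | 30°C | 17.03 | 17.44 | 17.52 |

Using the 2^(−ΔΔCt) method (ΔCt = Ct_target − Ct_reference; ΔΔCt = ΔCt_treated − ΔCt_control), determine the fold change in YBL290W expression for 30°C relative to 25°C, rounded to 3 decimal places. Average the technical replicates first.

Mean Ct: YBL290W 25°C 29.670; YBL290W 30°C 33.000; UBC6 25°C 17.140; UBC6 30°C 17.330
ΔCt(25°C) = 29.670 − 17.140 = 12.530
ΔCt(30°C) = 33.000 − 17.330 = 15.670
ΔΔCt = 15.670 − 12.530 = 3.140
Fold change = 2^(−3.140) = 0.1134

0.113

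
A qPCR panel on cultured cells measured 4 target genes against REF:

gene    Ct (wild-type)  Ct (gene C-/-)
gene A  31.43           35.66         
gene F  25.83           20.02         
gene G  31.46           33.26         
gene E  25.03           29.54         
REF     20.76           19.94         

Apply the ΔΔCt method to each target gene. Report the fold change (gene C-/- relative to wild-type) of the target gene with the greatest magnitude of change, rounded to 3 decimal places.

gene A: ΔΔCt = (35.66−19.94) − (31.43−20.76) = 15.72 − 10.67 = 5.05; fold change = 2^-5.05 = 0.030
gene F: ΔΔCt = (20.02−19.94) − (25.83−20.76) = 0.08 − 5.07 = -4.99; fold change = 2^4.99 = 31.779
gene G: ΔΔCt = (33.26−19.94) − (31.46−20.76) = 13.32 − 10.70 = 2.62; fold change = 2^-2.62 = 0.163
gene E: ΔΔCt = (29.54−19.94) − (25.03−20.76) = 9.60 − 4.27 = 5.33; fold change = 2^-5.33 = 0.025
gene E has the largest |ΔΔCt| = 5.33.

0.025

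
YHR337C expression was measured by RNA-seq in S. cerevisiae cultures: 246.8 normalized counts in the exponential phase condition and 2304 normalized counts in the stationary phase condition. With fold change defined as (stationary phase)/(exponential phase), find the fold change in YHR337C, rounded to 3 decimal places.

Fold change = 2304 / 246.8 = 9.3355
YHR337C is upregulated.

9.335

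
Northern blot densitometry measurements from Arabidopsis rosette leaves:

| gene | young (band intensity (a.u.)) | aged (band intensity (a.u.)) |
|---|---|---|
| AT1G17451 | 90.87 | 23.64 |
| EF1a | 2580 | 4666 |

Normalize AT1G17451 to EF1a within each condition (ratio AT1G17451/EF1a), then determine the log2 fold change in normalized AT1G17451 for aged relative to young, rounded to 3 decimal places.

AT1G17451/EF1a (young) = 90.87 / 2580 = 0.035221
AT1G17451/EF1a (aged) = 23.64 / 4666 = 0.0050664
Fold change = 0.0050664 / 0.035221 = 0.1438
log2(0.1438) = -2.7974

-2.797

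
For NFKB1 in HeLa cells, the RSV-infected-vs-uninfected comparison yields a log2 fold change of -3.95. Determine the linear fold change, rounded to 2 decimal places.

Fold change = 2^(-3.95) = 0.065

0.06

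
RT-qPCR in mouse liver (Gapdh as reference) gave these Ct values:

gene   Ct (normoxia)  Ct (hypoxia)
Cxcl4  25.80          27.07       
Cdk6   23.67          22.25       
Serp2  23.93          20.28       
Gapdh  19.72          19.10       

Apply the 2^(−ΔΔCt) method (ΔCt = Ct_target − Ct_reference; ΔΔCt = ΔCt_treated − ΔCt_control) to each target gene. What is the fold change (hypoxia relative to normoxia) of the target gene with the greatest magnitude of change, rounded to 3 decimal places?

8.168

Cxcl4: ΔΔCt = (27.07−19.10) − (25.80−19.72) = 7.97 − 6.08 = 1.89; fold change = 2^-1.89 = 0.270
Cdk6: ΔΔCt = (22.25−19.10) − (23.67−19.72) = 3.15 − 3.95 = -0.80; fold change = 2^0.80 = 1.741
Serp2: ΔΔCt = (20.28−19.10) − (23.93−19.72) = 1.18 − 4.21 = -3.03; fold change = 2^3.03 = 8.168
Serp2 has the largest |ΔΔCt| = 3.03.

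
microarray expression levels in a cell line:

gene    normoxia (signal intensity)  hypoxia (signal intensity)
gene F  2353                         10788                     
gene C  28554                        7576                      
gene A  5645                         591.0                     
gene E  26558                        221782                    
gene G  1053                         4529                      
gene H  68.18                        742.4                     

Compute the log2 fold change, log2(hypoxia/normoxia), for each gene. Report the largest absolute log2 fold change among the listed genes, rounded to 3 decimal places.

3.445

log2(10788/2353) = 2.197  (gene F)
log2(7576/28554) = -1.914  (gene C)
log2(591.0/5645) = -3.256  (gene A)
log2(221782/26558) = 3.062  (gene E)
log2(4529/1053) = 2.105  (gene G)
log2(742.4/68.18) = 3.445  (gene H)
The largest magnitude belongs to gene H.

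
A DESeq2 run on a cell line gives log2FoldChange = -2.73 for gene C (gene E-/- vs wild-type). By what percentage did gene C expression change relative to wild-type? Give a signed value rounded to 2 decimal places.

-84.93%

Fold change = 2^(-2.73) = 0.1507
Percent change = (FC − 1) × 100% = (0.1507 − 1) × 100 = -84.93%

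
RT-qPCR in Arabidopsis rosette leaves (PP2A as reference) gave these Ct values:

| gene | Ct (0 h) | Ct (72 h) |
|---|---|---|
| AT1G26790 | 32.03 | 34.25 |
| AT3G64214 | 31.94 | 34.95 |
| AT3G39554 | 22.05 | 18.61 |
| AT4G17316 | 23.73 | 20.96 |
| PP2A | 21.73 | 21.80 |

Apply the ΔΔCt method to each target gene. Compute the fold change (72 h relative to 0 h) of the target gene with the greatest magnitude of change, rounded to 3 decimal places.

AT1G26790: ΔΔCt = (34.25−21.80) − (32.03−21.73) = 12.45 − 10.30 = 2.15; fold change = 2^-2.15 = 0.225
AT3G64214: ΔΔCt = (34.95−21.80) − (31.94−21.73) = 13.15 − 10.21 = 2.94; fold change = 2^-2.94 = 0.130
AT3G39554: ΔΔCt = (18.61−21.80) − (22.05−21.73) = -3.19 − 0.32 = -3.51; fold change = 2^3.51 = 11.392
AT4G17316: ΔΔCt = (20.96−21.80) − (23.73−21.73) = -0.84 − 2.00 = -2.84; fold change = 2^2.84 = 7.160
AT3G39554 has the largest |ΔΔCt| = 3.51.

11.392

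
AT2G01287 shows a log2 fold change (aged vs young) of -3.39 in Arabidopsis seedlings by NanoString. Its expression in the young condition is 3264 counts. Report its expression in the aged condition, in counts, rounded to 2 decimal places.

311.36

Fold change = 2^(-3.39) = 0.0954
aged expression = 3264 × 0.0954 = 311.36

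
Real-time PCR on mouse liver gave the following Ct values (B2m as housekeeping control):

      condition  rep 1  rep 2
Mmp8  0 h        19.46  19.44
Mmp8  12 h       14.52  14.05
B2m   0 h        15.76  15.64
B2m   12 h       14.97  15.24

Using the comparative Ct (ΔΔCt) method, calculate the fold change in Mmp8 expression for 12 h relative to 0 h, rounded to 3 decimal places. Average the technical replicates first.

Mean Ct: Mmp8 0 h 19.450; Mmp8 12 h 14.285; B2m 0 h 15.700; B2m 12 h 15.105
ΔCt(0 h) = 19.450 − 15.700 = 3.750
ΔCt(12 h) = 14.285 − 15.105 = -0.820
ΔΔCt = -0.820 − 3.750 = -4.570
Fold change = 2^(−(-4.570)) = 2^4.570 = 23.7524

23.752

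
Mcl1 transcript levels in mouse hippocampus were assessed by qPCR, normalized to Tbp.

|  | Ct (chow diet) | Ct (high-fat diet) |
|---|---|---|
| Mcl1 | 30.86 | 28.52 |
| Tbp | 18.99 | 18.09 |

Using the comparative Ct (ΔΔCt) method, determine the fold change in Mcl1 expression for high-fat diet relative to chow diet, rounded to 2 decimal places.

ΔCt(chow diet) = 30.860 − 18.990 = 11.870
ΔCt(high-fat diet) = 28.520 − 18.090 = 10.430
ΔΔCt = 10.430 − 11.870 = -1.440
Fold change = 2^(−(-1.440)) = 2^1.440 = 2.713

2.71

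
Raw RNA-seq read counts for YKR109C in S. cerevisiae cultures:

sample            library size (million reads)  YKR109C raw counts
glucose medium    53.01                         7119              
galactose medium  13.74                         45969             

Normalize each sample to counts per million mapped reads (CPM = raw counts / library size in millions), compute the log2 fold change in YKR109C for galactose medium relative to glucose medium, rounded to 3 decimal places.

CPM(glucose medium) = 7119 / 53.01 = 134.2954
CPM(galactose medium) = 45969 / 13.74 = 3345.6332
Fold change = 3345.6332 / 134.2954 = 24.91249
log2(24.91249) = 4.6388

4.639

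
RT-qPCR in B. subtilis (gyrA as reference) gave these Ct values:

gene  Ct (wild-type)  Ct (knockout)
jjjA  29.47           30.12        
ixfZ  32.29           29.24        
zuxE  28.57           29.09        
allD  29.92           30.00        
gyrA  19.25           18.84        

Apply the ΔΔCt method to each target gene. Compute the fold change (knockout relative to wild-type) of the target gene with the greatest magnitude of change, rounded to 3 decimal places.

6.233

jjjA: ΔΔCt = (30.12−18.84) − (29.47−19.25) = 11.28 − 10.22 = 1.06; fold change = 2^-1.06 = 0.480
ixfZ: ΔΔCt = (29.24−18.84) − (32.29−19.25) = 10.40 − 13.04 = -2.64; fold change = 2^2.64 = 6.233
zuxE: ΔΔCt = (29.09−18.84) − (28.57−19.25) = 10.25 − 9.32 = 0.93; fold change = 2^-0.93 = 0.525
allD: ΔΔCt = (30.00−18.84) − (29.92−19.25) = 11.16 − 10.67 = 0.49; fold change = 2^-0.49 = 0.712
ixfZ has the largest |ΔΔCt| = 2.64.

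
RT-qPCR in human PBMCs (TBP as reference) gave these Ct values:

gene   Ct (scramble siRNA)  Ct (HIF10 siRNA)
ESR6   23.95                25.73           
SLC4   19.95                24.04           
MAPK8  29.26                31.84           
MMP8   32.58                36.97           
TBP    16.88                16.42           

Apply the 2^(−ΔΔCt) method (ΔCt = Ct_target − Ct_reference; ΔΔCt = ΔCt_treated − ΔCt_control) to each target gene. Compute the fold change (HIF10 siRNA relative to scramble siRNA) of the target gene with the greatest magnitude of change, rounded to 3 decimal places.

ESR6: ΔΔCt = (25.73−16.42) − (23.95−16.88) = 9.31 − 7.07 = 2.24; fold change = 2^-2.24 = 0.212
SLC4: ΔΔCt = (24.04−16.42) − (19.95−16.88) = 7.62 − 3.07 = 4.55; fold change = 2^-4.55 = 0.043
MAPK8: ΔΔCt = (31.84−16.42) − (29.26−16.88) = 15.42 − 12.38 = 3.04; fold change = 2^-3.04 = 0.122
MMP8: ΔΔCt = (36.97−16.42) − (32.58−16.88) = 20.55 − 15.70 = 4.85; fold change = 2^-4.85 = 0.035
MMP8 has the largest |ΔΔCt| = 4.85.

0.035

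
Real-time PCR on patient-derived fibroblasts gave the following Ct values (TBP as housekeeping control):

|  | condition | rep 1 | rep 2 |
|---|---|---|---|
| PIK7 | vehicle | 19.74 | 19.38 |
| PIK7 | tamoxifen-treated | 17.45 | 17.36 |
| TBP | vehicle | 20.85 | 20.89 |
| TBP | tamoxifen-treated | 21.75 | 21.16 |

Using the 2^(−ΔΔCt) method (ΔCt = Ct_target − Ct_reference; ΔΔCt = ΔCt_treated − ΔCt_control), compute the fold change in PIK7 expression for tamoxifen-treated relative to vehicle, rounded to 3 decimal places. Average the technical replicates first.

6.681

Mean Ct: PIK7 vehicle 19.560; PIK7 tamoxifen-treated 17.405; TBP vehicle 20.870; TBP tamoxifen-treated 21.455
ΔCt(vehicle) = 19.560 − 20.870 = -1.310
ΔCt(tamoxifen-treated) = 17.405 − 21.455 = -4.050
ΔΔCt = -4.050 − (-1.310) = -2.740
Fold change = 2^(−(-2.740)) = 2^2.740 = 6.6807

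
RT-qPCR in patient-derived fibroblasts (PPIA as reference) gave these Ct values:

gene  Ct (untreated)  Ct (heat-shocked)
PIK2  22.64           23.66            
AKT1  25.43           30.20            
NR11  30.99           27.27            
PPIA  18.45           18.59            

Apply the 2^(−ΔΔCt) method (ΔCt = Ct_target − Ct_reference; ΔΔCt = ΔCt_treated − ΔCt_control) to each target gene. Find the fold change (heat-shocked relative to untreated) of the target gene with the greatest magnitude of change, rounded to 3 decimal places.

0.040

PIK2: ΔΔCt = (23.66−18.59) − (22.64−18.45) = 5.07 − 4.19 = 0.88; fold change = 2^-0.88 = 0.543
AKT1: ΔΔCt = (30.20−18.59) − (25.43−18.45) = 11.61 − 6.98 = 4.63; fold change = 2^-4.63 = 0.040
NR11: ΔΔCt = (27.27−18.59) − (30.99−18.45) = 8.68 − 12.54 = -3.86; fold change = 2^3.86 = 14.520
AKT1 has the largest |ΔΔCt| = 4.63.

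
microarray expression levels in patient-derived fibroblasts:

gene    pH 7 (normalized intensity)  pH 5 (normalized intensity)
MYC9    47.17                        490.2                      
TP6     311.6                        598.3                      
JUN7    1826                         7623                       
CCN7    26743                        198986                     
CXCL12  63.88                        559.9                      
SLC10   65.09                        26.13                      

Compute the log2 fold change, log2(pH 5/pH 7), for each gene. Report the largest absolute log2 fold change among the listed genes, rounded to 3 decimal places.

3.377

log2(490.2/47.17) = 3.377  (MYC9)
log2(598.3/311.6) = 0.941  (TP6)
log2(7623/1826) = 2.062  (JUN7)
log2(198986/26743) = 2.895  (CCN7)
log2(559.9/63.88) = 3.132  (CXCL12)
log2(26.13/65.09) = -1.317  (SLC10)
The largest magnitude belongs to MYC9.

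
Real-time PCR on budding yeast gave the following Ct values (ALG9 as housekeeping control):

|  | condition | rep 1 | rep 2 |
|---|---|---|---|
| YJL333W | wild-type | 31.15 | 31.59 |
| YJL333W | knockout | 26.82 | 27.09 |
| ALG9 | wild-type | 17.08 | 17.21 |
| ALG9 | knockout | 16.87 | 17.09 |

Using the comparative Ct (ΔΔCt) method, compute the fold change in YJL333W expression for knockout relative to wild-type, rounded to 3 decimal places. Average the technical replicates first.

19.027

Mean Ct: YJL333W wild-type 31.370; YJL333W knockout 26.955; ALG9 wild-type 17.145; ALG9 knockout 16.980
ΔCt(wild-type) = 31.370 − 17.145 = 14.225
ΔCt(knockout) = 26.955 − 16.980 = 9.975
ΔΔCt = 9.975 − 14.225 = -4.250
Fold change = 2^(−(-4.250)) = 2^4.250 = 19.0273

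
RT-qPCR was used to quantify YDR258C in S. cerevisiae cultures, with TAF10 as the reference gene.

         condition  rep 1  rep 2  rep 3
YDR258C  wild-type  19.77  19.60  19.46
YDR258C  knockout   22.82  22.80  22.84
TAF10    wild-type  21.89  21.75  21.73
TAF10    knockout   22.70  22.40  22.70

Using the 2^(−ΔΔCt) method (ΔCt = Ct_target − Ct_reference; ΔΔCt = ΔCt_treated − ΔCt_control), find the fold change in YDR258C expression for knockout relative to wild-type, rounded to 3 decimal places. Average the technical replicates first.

Mean Ct: YDR258C wild-type 19.610; YDR258C knockout 22.820; TAF10 wild-type 21.790; TAF10 knockout 22.600
ΔCt(wild-type) = 19.610 − 21.790 = -2.180
ΔCt(knockout) = 22.820 − 22.600 = 0.220
ΔΔCt = 0.220 − (-2.180) = 2.400
Fold change = 2^(−2.400) = 0.1895

0.189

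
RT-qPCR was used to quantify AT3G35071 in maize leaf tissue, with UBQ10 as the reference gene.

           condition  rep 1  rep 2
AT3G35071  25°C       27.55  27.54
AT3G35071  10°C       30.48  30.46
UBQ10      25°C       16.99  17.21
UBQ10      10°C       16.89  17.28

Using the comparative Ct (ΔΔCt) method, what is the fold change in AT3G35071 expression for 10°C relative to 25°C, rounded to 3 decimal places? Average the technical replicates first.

Mean Ct: AT3G35071 25°C 27.545; AT3G35071 10°C 30.470; UBQ10 25°C 17.100; UBQ10 10°C 17.085
ΔCt(25°C) = 27.545 − 17.100 = 10.445
ΔCt(10°C) = 30.470 − 17.085 = 13.385
ΔΔCt = 13.385 − 10.445 = 2.940
Fold change = 2^(−2.940) = 0.1303

0.130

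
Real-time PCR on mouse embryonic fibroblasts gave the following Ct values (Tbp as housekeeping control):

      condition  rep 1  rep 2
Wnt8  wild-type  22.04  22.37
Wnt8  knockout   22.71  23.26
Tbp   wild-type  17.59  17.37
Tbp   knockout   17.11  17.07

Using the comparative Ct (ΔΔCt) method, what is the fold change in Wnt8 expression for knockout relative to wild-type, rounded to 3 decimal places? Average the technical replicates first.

0.444

Mean Ct: Wnt8 wild-type 22.205; Wnt8 knockout 22.985; Tbp wild-type 17.480; Tbp knockout 17.090
ΔCt(wild-type) = 22.205 − 17.480 = 4.725
ΔCt(knockout) = 22.985 − 17.090 = 5.895
ΔΔCt = 5.895 − 4.725 = 1.170
Fold change = 2^(−1.170) = 0.4444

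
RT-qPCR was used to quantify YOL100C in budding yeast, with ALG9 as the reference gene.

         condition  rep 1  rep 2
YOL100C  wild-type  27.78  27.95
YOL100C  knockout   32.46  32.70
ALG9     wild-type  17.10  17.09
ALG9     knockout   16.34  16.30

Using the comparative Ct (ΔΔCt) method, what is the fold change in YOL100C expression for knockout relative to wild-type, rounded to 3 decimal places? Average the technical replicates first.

Mean Ct: YOL100C wild-type 27.865; YOL100C knockout 32.580; ALG9 wild-type 17.095; ALG9 knockout 16.320
ΔCt(wild-type) = 27.865 − 17.095 = 10.770
ΔCt(knockout) = 32.580 − 16.320 = 16.260
ΔΔCt = 16.260 − 10.770 = 5.490
Fold change = 2^(−5.490) = 0.0223

0.022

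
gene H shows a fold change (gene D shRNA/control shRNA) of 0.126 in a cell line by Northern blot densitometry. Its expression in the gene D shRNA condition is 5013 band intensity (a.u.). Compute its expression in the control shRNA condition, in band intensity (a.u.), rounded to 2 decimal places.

control shRNA expression = 5013 / 0.126 = 39785.71

39785.71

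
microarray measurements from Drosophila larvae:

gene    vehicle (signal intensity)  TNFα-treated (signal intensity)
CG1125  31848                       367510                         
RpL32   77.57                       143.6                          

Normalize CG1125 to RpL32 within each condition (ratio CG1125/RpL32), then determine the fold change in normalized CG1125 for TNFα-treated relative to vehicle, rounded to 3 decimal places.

6.233

CG1125/RpL32 (vehicle) = 31848 / 77.57 = 410.57
CG1125/RpL32 (TNFα-treated) = 367510 / 143.6 = 2559.3
Fold change = 2559.3 / 410.57 = 6.2334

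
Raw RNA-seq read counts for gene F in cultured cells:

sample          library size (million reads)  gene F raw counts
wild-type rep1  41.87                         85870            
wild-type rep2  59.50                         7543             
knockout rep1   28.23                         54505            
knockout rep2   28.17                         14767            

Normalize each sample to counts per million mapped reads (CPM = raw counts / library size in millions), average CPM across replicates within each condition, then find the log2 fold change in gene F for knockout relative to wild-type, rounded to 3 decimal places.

CPM(wild-type rep1) = 85870 / 41.87 = 2050.8717
CPM(wild-type rep2) = 7543 / 59.50 = 126.7731
CPM(knockout rep1) = 54505 / 28.23 = 1930.7474
CPM(knockout rep2) = 14767 / 28.17 = 524.2102
mean CPM(wild-type) = 1088.8224; mean CPM(knockout) = 1227.4788
Fold change = 1227.4788 / 1088.8224 = 1.12735
log2(1.12735) = 0.1729

0.173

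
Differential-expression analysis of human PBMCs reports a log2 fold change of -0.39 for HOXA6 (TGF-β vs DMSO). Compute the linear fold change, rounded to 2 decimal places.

Fold change = 2^(-0.39) = 0.763
That is, HOXA6 drops to 76.3% of the DMSO level.

0.76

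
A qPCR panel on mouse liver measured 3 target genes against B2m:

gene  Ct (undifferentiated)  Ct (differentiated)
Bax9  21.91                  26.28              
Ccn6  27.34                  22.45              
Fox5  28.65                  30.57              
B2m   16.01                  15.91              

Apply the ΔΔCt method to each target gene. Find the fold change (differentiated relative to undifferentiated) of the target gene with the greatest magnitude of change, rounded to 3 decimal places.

Bax9: ΔΔCt = (26.28−15.91) − (21.91−16.01) = 10.37 − 5.90 = 4.47; fold change = 2^-4.47 = 0.045
Ccn6: ΔΔCt = (22.45−15.91) − (27.34−16.01) = 6.54 − 11.33 = -4.79; fold change = 2^4.79 = 27.665
Fox5: ΔΔCt = (30.57−15.91) − (28.65−16.01) = 14.66 − 12.64 = 2.02; fold change = 2^-2.02 = 0.247
Ccn6 has the largest |ΔΔCt| = 4.79.

27.665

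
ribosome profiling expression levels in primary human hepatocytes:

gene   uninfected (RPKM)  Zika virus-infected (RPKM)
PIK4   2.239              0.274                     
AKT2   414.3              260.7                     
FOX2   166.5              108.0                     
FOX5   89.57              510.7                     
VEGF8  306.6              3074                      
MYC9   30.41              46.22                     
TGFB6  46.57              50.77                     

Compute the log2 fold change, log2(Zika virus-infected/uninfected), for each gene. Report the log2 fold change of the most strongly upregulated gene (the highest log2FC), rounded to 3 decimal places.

log2(0.274/2.239) = -3.031  (PIK4)
log2(260.7/414.3) = -0.668  (AKT2)
log2(108.0/166.5) = -0.624  (FOX2)
log2(510.7/89.57) = 2.511  (FOX5)
log2(3074/306.6) = 3.326  (VEGF8)
log2(46.22/30.41) = 0.604  (MYC9)
log2(50.77/46.57) = 0.125  (TGFB6)
VEGF8 is most strongly upregulated.

3.326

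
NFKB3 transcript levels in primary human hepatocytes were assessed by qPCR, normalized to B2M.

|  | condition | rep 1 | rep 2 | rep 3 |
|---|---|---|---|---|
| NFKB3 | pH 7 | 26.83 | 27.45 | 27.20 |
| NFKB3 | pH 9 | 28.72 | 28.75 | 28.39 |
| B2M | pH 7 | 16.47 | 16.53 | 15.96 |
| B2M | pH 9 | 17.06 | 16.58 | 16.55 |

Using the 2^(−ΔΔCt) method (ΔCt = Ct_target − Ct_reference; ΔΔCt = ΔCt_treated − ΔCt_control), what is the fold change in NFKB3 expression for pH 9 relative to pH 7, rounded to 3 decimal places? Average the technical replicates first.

Mean Ct: NFKB3 pH 7 27.160; NFKB3 pH 9 28.620; B2M pH 7 16.320; B2M pH 9 16.730
ΔCt(pH 7) = 27.160 − 16.320 = 10.840
ΔCt(pH 9) = 28.620 − 16.730 = 11.890
ΔΔCt = 11.890 − 10.840 = 1.050
Fold change = 2^(−1.050) = 0.4830

0.483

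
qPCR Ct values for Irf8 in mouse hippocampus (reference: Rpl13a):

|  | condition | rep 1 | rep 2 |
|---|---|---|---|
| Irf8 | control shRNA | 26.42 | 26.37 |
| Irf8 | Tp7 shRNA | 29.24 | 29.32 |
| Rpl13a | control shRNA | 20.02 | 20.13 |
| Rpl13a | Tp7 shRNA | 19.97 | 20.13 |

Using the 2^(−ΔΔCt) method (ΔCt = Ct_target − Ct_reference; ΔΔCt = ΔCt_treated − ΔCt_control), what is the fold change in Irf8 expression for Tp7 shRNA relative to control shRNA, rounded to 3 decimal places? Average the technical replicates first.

Mean Ct: Irf8 control shRNA 26.395; Irf8 Tp7 shRNA 29.280; Rpl13a control shRNA 20.075; Rpl13a Tp7 shRNA 20.050
ΔCt(control shRNA) = 26.395 − 20.075 = 6.320
ΔCt(Tp7 shRNA) = 29.280 − 20.050 = 9.230
ΔΔCt = 9.230 − 6.320 = 2.910
Fold change = 2^(−2.910) = 0.1330

0.133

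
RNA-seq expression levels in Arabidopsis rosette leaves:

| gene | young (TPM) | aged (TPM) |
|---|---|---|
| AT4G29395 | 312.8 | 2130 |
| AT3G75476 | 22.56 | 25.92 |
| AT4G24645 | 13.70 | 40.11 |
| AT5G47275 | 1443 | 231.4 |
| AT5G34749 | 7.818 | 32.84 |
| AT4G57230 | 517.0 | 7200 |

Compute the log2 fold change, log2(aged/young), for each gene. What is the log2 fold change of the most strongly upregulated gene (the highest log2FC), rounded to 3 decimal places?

3.800

log2(2130/312.8) = 2.768  (AT4G29395)
log2(25.92/22.56) = 0.200  (AT3G75476)
log2(40.11/13.70) = 1.550  (AT4G24645)
log2(231.4/1443) = -2.641  (AT5G47275)
log2(32.84/7.818) = 2.071  (AT5G34749)
log2(7200/517.0) = 3.800  (AT4G57230)
AT4G57230 is most strongly upregulated.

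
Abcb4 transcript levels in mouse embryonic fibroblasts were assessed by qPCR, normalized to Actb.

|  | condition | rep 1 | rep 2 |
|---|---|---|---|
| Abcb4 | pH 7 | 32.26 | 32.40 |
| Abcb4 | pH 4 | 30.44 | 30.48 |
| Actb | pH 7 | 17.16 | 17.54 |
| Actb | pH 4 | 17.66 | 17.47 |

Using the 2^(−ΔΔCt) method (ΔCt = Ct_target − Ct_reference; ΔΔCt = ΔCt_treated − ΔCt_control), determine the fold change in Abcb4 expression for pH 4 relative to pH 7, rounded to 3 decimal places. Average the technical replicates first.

Mean Ct: Abcb4 pH 7 32.330; Abcb4 pH 4 30.460; Actb pH 7 17.350; Actb pH 4 17.565
ΔCt(pH 7) = 32.330 − 17.350 = 14.980
ΔCt(pH 4) = 30.460 − 17.565 = 12.895
ΔΔCt = 12.895 − 14.980 = -2.085
Fold change = 2^(−(-2.085)) = 2^2.085 = 4.2428

4.243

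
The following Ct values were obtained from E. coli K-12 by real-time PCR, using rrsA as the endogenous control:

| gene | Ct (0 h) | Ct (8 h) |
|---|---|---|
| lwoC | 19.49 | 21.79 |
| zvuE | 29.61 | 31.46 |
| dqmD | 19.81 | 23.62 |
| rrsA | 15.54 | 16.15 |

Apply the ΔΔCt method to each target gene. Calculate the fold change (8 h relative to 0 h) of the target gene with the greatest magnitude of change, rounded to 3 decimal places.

lwoC: ΔΔCt = (21.79−16.15) − (19.49−15.54) = 5.64 − 3.95 = 1.69; fold change = 2^-1.69 = 0.310
zvuE: ΔΔCt = (31.46−16.15) − (29.61−15.54) = 15.31 − 14.07 = 1.24; fold change = 2^-1.24 = 0.423
dqmD: ΔΔCt = (23.62−16.15) − (19.81−15.54) = 7.47 − 4.27 = 3.20; fold change = 2^-3.20 = 0.109
dqmD has the largest |ΔΔCt| = 3.20.

0.109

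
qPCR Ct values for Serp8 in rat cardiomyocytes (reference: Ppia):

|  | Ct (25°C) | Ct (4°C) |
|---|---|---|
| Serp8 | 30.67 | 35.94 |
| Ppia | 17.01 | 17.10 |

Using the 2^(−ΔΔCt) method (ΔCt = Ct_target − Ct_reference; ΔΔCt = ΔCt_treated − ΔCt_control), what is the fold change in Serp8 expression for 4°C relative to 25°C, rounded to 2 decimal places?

0.03

ΔCt(25°C) = 30.670 − 17.010 = 13.660
ΔCt(4°C) = 35.940 − 17.100 = 18.840
ΔΔCt = 18.840 − 13.660 = 5.180
Fold change = 2^(−5.180) = 0.028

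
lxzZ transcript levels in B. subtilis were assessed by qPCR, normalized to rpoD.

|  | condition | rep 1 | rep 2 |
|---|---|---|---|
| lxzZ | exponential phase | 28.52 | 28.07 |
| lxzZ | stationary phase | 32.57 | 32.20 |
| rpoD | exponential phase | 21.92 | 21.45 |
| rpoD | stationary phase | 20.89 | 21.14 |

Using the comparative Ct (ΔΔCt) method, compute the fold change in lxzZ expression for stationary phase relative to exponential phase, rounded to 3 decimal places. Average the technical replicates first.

Mean Ct: lxzZ exponential phase 28.295; lxzZ stationary phase 32.385; rpoD exponential phase 21.685; rpoD stationary phase 21.015
ΔCt(exponential phase) = 28.295 − 21.685 = 6.610
ΔCt(stationary phase) = 32.385 − 21.015 = 11.370
ΔΔCt = 11.370 − 6.610 = 4.760
Fold change = 2^(−4.760) = 0.0369

0.037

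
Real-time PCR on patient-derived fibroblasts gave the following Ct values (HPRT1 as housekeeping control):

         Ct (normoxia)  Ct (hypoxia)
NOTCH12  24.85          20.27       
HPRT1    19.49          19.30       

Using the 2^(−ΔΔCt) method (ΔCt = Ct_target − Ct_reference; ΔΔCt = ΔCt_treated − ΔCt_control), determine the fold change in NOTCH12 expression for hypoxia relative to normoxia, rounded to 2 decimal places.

ΔCt(normoxia) = 24.850 − 19.490 = 5.360
ΔCt(hypoxia) = 20.270 − 19.300 = 0.970
ΔΔCt = 0.970 − 5.360 = -4.390
Fold change = 2^(−(-4.390)) = 2^4.390 = 20.966

20.97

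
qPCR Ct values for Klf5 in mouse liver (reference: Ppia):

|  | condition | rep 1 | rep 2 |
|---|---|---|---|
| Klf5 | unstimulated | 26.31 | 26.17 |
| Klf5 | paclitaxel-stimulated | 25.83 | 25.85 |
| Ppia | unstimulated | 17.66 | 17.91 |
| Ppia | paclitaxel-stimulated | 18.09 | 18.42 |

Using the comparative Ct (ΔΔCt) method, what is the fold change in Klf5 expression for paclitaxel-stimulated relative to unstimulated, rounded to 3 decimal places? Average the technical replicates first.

Mean Ct: Klf5 unstimulated 26.240; Klf5 paclitaxel-stimulated 25.840; Ppia unstimulated 17.785; Ppia paclitaxel-stimulated 18.255
ΔCt(unstimulated) = 26.240 − 17.785 = 8.455
ΔCt(paclitaxel-stimulated) = 25.840 − 18.255 = 7.585
ΔΔCt = 7.585 − 8.455 = -0.870
Fold change = 2^(−(-0.870)) = 2^0.870 = 1.8277

1.828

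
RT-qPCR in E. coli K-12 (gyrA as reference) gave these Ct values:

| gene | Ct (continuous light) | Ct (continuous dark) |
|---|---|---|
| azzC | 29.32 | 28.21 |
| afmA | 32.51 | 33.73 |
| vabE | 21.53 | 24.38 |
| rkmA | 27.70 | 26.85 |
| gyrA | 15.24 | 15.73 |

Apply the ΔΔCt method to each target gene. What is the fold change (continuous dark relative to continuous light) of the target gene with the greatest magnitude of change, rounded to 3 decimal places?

azzC: ΔΔCt = (28.21−15.73) − (29.32−15.24) = 12.48 − 14.08 = -1.60; fold change = 2^1.60 = 3.031
afmA: ΔΔCt = (33.73−15.73) − (32.51−15.24) = 18.00 − 17.27 = 0.73; fold change = 2^-0.73 = 0.603
vabE: ΔΔCt = (24.38−15.73) − (21.53−15.24) = 8.65 − 6.29 = 2.36; fold change = 2^-2.36 = 0.195
rkmA: ΔΔCt = (26.85−15.73) − (27.70−15.24) = 11.12 − 12.46 = -1.34; fold change = 2^1.34 = 2.532
vabE has the largest |ΔΔCt| = 2.36.

0.195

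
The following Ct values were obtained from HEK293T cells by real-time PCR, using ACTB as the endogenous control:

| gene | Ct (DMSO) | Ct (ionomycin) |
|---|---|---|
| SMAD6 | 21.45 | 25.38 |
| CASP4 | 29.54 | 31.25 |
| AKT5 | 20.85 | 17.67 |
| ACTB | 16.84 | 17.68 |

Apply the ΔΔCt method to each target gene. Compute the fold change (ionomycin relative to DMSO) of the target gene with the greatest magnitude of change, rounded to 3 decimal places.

16.223

SMAD6: ΔΔCt = (25.38−17.68) − (21.45−16.84) = 7.70 − 4.61 = 3.09; fold change = 2^-3.09 = 0.117
CASP4: ΔΔCt = (31.25−17.68) − (29.54−16.84) = 13.57 − 12.70 = 0.87; fold change = 2^-0.87 = 0.547
AKT5: ΔΔCt = (17.67−17.68) − (20.85−16.84) = -0.01 − 4.01 = -4.02; fold change = 2^4.02 = 16.223
AKT5 has the largest |ΔΔCt| = 4.02.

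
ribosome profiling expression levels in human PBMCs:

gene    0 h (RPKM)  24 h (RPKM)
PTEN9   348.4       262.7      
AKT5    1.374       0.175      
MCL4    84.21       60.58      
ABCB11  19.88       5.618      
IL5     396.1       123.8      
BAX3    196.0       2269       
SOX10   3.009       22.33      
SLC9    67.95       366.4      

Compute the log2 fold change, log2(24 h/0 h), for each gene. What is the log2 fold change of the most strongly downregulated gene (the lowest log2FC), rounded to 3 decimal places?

log2(262.7/348.4) = -0.407  (PTEN9)
log2(0.175/1.374) = -2.973  (AKT5)
log2(60.58/84.21) = -0.475  (MCL4)
log2(5.618/19.88) = -1.823  (ABCB11)
log2(123.8/396.1) = -1.678  (IL5)
log2(2269/196.0) = 3.533  (BAX3)
log2(22.33/3.009) = 2.892  (SOX10)
log2(366.4/67.95) = 2.431  (SLC9)
AKT5 is most strongly downregulated.

-2.973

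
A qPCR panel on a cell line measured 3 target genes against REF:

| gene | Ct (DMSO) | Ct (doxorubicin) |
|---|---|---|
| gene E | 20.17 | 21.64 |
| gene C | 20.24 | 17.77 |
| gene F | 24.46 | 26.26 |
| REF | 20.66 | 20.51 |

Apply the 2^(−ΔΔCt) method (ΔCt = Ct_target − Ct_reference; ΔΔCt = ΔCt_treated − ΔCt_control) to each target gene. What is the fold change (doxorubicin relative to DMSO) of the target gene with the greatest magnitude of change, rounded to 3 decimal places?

4.993

gene E: ΔΔCt = (21.64−20.51) − (20.17−20.66) = 1.13 − (-0.49) = 1.62; fold change = 2^-1.62 = 0.325
gene C: ΔΔCt = (17.77−20.51) − (20.24−20.66) = -2.74 − (-0.42) = -2.32; fold change = 2^2.32 = 4.993
gene F: ΔΔCt = (26.26−20.51) − (24.46−20.66) = 5.75 − 3.80 = 1.95; fold change = 2^-1.95 = 0.259
gene C has the largest |ΔΔCt| = 2.32.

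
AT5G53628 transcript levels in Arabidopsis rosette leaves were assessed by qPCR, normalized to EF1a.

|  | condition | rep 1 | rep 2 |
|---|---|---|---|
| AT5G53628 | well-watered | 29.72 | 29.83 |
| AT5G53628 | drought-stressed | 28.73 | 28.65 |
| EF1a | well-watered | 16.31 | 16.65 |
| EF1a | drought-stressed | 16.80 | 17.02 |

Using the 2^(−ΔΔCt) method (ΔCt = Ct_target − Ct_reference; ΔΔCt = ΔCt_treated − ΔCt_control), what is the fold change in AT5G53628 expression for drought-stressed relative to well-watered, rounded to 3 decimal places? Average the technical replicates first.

Mean Ct: AT5G53628 well-watered 29.775; AT5G53628 drought-stressed 28.690; EF1a well-watered 16.480; EF1a drought-stressed 16.910
ΔCt(well-watered) = 29.775 − 16.480 = 13.295
ΔCt(drought-stressed) = 28.690 − 16.910 = 11.780
ΔΔCt = 11.780 − 13.295 = -1.515
Fold change = 2^(−(-1.515)) = 2^1.515 = 2.8580

2.858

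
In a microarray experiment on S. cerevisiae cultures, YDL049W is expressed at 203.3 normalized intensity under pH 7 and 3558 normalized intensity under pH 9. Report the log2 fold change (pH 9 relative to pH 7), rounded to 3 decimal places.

Fold change = 3558 / 203.3 = 17.5012
log2(17.5012) = 4.1294

4.129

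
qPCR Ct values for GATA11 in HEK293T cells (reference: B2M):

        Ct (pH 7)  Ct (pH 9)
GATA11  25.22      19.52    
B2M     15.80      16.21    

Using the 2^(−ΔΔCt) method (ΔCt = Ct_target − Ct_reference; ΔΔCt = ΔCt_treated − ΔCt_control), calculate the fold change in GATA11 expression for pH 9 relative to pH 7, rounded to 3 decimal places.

69.071

ΔCt(pH 7) = 25.220 − 15.800 = 9.420
ΔCt(pH 9) = 19.520 − 16.210 = 3.310
ΔΔCt = 3.310 − 9.420 = -6.110
Fold change = 2^(−(-6.110)) = 2^6.110 = 69.0706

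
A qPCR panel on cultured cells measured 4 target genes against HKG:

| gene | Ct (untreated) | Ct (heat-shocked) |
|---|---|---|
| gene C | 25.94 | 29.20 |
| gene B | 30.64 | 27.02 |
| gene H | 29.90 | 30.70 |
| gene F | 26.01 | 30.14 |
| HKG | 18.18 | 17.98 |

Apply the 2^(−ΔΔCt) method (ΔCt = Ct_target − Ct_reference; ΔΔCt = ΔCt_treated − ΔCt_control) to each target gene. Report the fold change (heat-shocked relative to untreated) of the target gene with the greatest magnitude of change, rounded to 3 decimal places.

0.050

gene C: ΔΔCt = (29.20−17.98) − (25.94−18.18) = 11.22 − 7.76 = 3.46; fold change = 2^-3.46 = 0.091
gene B: ΔΔCt = (27.02−17.98) − (30.64−18.18) = 9.04 − 12.46 = -3.42; fold change = 2^3.42 = 10.703
gene H: ΔΔCt = (30.70−17.98) − (29.90−18.18) = 12.72 − 11.72 = 1.00; fold change = 2^-1.00 = 0.500
gene F: ΔΔCt = (30.14−17.98) − (26.01−18.18) = 12.16 − 7.83 = 4.33; fold change = 2^-4.33 = 0.050
gene F has the largest |ΔΔCt| = 4.33.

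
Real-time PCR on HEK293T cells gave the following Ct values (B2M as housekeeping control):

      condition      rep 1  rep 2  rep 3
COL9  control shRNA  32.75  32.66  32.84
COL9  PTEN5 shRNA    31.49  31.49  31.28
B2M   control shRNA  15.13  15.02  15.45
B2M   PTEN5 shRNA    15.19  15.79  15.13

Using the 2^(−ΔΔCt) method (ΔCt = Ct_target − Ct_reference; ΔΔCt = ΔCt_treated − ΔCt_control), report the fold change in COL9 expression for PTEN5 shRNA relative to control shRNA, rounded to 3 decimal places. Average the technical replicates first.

2.828

Mean Ct: COL9 control shRNA 32.750; COL9 PTEN5 shRNA 31.420; B2M control shRNA 15.200; B2M PTEN5 shRNA 15.370
ΔCt(control shRNA) = 32.750 − 15.200 = 17.550
ΔCt(PTEN5 shRNA) = 31.420 − 15.370 = 16.050
ΔΔCt = 16.050 − 17.550 = -1.500
Fold change = 2^(−(-1.500)) = 2^1.500 = 2.8284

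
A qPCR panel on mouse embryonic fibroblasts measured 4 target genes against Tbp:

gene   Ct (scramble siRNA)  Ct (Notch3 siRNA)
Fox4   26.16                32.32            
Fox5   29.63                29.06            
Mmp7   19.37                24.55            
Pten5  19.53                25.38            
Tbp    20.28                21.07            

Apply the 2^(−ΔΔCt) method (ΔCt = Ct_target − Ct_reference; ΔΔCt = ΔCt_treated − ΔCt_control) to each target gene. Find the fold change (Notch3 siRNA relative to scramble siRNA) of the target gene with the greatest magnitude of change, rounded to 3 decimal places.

Fox4: ΔΔCt = (32.32−21.07) − (26.16−20.28) = 11.25 − 5.88 = 5.37; fold change = 2^-5.37 = 0.024
Fox5: ΔΔCt = (29.06−21.07) − (29.63−20.28) = 7.99 − 9.35 = -1.36; fold change = 2^1.36 = 2.567
Mmp7: ΔΔCt = (24.55−21.07) − (19.37−20.28) = 3.48 − (-0.91) = 4.39; fold change = 2^-4.39 = 0.048
Pten5: ΔΔCt = (25.38−21.07) − (19.53−20.28) = 4.31 − (-0.75) = 5.06; fold change = 2^-5.06 = 0.030
Fox4 has the largest |ΔΔCt| = 5.37.

0.024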